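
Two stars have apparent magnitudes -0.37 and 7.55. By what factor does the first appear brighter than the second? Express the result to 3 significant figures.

Δm = -0.37 − (7.55) = -7.92
Flux ratio = 10^(−0.4 Δm) = 10^(−0.4 × -7.92) = 10^3.168 = 1472

1470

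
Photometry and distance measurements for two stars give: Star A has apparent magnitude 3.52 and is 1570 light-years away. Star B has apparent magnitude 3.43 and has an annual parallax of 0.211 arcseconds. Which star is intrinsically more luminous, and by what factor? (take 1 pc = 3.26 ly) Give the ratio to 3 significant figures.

Star A: d = 1570 ly / 3.26 = 481.6 pc
Star A: M = m − 5 log₁₀ d + 5 = 3.52 − 5·2.6827 + 5 = -4.893
Star B: d = 1/p = 1/0.211″ = 4.739 pc
Star B: M = m − 5 log₁₀ d + 5 = 3.43 − 5·0.6757 + 5 = 5.051
ΔM = M_A − M_B = -4.893 − (5.051) = -9.945; smaller M is more luminous → Star A.
L ratio = 10^(0.4 |ΔM|) = 10^3.978 = 9504

Star A is more luminous, by a factor of 9500.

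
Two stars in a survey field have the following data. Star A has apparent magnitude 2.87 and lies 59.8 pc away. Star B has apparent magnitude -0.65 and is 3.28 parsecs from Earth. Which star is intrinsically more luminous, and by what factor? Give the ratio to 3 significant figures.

Star A is more luminous, by a factor of 13.0.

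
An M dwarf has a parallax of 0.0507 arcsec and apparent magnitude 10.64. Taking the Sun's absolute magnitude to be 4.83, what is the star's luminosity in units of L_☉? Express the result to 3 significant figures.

d = 1/p = 1/0.0507″ = 19.72 pc
M = m − 5 log₁₀ d + 5 = 10.64 − 5·1.2950 + 5 = 9.165
M − M_☉ = 9.165 − 4.83 = 4.335
L/L_☉ = 10^(−0.4 × 4.335) = 0.01845

L/L_☉ ≈ 0.0184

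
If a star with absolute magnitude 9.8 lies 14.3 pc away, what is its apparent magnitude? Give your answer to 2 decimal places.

m ≈ 10.58

m = M + 5 log₁₀ d − 5 = 9.8 + 5·1.1553 − 5 = 10.577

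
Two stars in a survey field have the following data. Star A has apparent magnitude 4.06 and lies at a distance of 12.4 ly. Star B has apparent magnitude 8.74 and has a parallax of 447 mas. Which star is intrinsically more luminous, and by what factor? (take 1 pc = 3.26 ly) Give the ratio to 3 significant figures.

Star A is more luminous, by a factor of 215.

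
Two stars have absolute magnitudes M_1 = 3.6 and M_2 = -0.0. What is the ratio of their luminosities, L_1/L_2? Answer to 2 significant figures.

ΔM = M_1 − M_2 = 3.6
L_1/L_2 = 10^(−0.4 ΔM) = 10^-1.440 = 0.03631

L_1/L_2 ≈ 0.036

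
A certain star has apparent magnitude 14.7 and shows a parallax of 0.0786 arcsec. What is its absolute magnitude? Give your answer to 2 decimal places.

M ≈ 14.18

d = 1/p = 1/0.0786″ = 12.72 pc
5 log₁₀(d/10 pc) = 5 log₁₀(12.72) − 5 = 0.523
M = m − 5 log₁₀(d/10) = 14.7 − 0.523 = 14.177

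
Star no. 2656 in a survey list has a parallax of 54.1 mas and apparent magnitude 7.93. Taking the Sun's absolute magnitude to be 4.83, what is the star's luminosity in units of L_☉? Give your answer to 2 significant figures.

L/L_☉ ≈ 0.20

d = 1/p = 1000/54.1 mas = 18.48 pc
M = m − 5 log₁₀ d + 5 = 7.93 − 5·1.2668 + 5 = 6.596
M − M_☉ = 6.596 − 4.83 = 1.766
L/L_☉ = 10^(−0.4 × 1.766) = 0.1966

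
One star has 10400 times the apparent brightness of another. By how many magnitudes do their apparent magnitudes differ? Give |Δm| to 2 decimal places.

|Δm| ≈ 10.04

Pogson: Δm = −2.5 log₁₀(ratio) = −2.5 log₁₀(10400) = −2.5 × 4.0170 = -10.043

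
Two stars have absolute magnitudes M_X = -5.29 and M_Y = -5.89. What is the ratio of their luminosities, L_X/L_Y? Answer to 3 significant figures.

ΔM = M_X − M_Y = 0.60
L_X/L_Y = 10^(−0.4 ΔM) = 10^-0.240 = 0.5754

L_X/L_Y ≈ 0.575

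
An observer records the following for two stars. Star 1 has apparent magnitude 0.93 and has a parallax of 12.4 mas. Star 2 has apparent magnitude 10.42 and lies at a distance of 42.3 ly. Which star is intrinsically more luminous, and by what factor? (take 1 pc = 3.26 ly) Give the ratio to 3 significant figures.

Star 1 is more luminous, by a factor of 241000.

Star 1: p = 12.4 mas = 0.0124″ → d = 1/p = 80.65 pc
Star 1: M = m − 5 log₁₀ d + 5 = 0.93 − 5·1.9066 + 5 = -3.603
Star 2: d = 42.3 ly / 3.26 = 12.98 pc
Star 2: M = m − 5 log₁₀ d + 5 = 10.42 − 5·1.1131 + 5 = 9.854
ΔM = M_1 − M_2 = -3.603 − (9.854) = -13.457; smaller M is more luminous → Star 1.
L ratio = 10^(0.4 |ΔM|) = 10^5.383 = 241500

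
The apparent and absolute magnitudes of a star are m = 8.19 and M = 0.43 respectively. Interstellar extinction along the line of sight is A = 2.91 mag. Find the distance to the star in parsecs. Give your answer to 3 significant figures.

m − M = 5 log₁₀(d/10 pc) + A  ⇒  8.19 − (0.43) − 2.91 = 5 log₁₀(d/10)
4.850 = 5 log₁₀(d/10)
log₁₀ d = (m − M − A)/5 + 1 = 1.9700
d = 10^1.9700 = 93.33 pc

d ≈ 93.3 pc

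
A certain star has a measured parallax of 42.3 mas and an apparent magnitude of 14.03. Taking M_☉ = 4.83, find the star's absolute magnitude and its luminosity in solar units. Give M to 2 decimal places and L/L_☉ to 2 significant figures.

M ≈ 12.16; L/L_☉ ≈ 1.2×10^-3

d = 1/p = 1000/42.3 mas = 23.64 pc
M = m − 5 log₁₀ d + 5 = 14.03 − 5·1.3737 + 5 = 12.162
M − M_☉ = 12.162 − 4.83 = 7.332
L/L_☉ = 10^(−0.4 × 7.332) = 1.168×10^-3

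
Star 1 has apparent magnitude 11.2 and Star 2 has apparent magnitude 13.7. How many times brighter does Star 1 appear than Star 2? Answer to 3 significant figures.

Δm = 11.2 − (13.7) = -2.5
Flux ratio = 10^(−0.4 Δm) = 10^(−0.4 × -2.5) = 10^1.000 = 10.00

10.0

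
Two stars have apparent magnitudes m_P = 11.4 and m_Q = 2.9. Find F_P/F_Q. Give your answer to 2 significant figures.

F_P/F_Q ≈ 4.0×10^-4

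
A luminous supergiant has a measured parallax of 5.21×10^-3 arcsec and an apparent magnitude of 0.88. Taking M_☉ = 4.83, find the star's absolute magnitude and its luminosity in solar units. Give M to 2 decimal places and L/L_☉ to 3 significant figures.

M ≈ -5.54; L/L_☉ ≈ 14000

d = 1/p = 1/5.21×10^-3″ = 191.9 pc
M = m − 5 log₁₀ d + 5 = 0.88 − 5·2.2832 + 5 = -5.536
M − M_☉ = -5.536 − 4.83 = -10.366
L/L_☉ = 10^(−0.4 × -10.366) = 14010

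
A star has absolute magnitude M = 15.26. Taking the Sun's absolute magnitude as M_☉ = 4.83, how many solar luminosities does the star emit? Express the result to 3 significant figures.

M − M_☉ = 15.26 − 4.83 = 10.430
L/L_☉ = 10^(−0.4 (M − M_☉)) = 10^-4.172 = 6.730×10^-5

L/L_☉ ≈ 6.73×10^-5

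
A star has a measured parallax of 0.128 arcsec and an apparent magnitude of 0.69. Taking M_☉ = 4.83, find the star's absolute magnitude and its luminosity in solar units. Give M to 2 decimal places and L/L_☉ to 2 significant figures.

M ≈ 1.23; L/L_☉ ≈ 28

d = 1/p = 1/0.128″ = 7.812 pc
M = m − 5 log₁₀ d + 5 = 0.69 − 5·0.8928 + 5 = 1.226
M − M_☉ = 1.226 − 4.83 = -3.604
L/L_☉ = 10^(−0.4 × -3.604) = 27.64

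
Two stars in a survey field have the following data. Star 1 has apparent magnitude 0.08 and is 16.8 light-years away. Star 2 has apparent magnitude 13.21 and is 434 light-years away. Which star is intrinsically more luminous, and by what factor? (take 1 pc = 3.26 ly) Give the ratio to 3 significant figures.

Star 1 is more luminous, by a factor of 268.

Star 1: d = 16.8 ly / 3.26 = 5.153 pc
Star 1: M = m − 5 log₁₀ d + 5 = 0.08 − 5·0.7121 + 5 = 1.520
Star 2: d = 434 ly / 3.26 = 133.1 pc
Star 2: M = m − 5 log₁₀ d + 5 = 13.21 − 5·2.1243 + 5 = 7.589
ΔM = M_1 − M_2 = 1.520 − (7.589) = -6.069; smaller M is more luminous → Star 1.
L ratio = 10^(0.4 |ΔM|) = 10^2.428 = 267.7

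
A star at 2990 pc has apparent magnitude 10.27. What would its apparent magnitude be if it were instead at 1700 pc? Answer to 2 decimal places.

m ≈ 9.04

Flux ∝ 1/d², so Δm = 5 log₁₀(d₂/d₁) = 5 log₁₀(1700/2990) = -1.226
m₂ = m₁ + Δm = 10.27 + (-1.226) = 9.044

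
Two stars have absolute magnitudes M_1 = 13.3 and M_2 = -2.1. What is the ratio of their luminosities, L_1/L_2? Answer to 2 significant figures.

L_1/L_2 ≈ 6.9×10^-7

ΔM = M_1 − M_2 = 15.4
L_1/L_2 = 10^(−0.4 ΔM) = 10^-6.160 = 6.918×10^-7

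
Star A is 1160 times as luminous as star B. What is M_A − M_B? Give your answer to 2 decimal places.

M_A − M_B ≈ -7.66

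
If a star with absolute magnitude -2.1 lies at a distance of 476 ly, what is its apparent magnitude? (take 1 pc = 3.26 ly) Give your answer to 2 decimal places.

m ≈ 3.72

d = 476 ly / 3.26 = 146.0 pc
m = M + 5 log₁₀ d − 5 = -2.1 + 5·2.1644 − 5 = 3.722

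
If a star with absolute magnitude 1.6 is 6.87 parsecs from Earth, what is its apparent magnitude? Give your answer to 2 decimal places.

m = M + 5 log₁₀ d − 5 = 1.6 + 5·0.8370 − 5 = 0.785

m ≈ 0.78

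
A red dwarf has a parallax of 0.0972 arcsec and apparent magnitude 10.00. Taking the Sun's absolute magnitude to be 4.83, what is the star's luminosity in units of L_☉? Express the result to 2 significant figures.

d = 1/p = 1/0.0972″ = 10.29 pc
M = m − 5 log₁₀ d + 5 = 10.00 − 5·1.0123 + 5 = 9.938
M − M_☉ = 9.938 − 4.83 = 5.108
L/L_☉ = 10^(−0.4 × 5.108) = 9.050×10^-3

L/L_☉ ≈ 9.1×10^-3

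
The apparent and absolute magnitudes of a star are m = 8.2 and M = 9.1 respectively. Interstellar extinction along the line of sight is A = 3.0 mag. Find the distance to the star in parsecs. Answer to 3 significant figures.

m − M = 5 log₁₀(d/10 pc) + A  ⇒  8.2 − (9.1) − 3.0 = 5 log₁₀(d/10)
-3.900 = 5 log₁₀(d/10)
log₁₀ d = (m − M − A)/5 + 1 = 0.2200
d = 10^0.2200 = 1.660 pc

d ≈ 1.66 pc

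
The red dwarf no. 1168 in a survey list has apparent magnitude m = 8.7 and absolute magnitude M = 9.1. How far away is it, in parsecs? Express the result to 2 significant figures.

d ≈ 8.3 pc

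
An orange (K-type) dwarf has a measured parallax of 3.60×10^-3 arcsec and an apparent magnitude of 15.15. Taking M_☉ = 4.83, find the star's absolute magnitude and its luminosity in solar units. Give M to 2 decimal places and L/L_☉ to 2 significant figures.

M ≈ 7.93; L/L_☉ ≈ 0.057

d = 1/p = 1/3.60×10^-3″ = 277.8 pc
M = m − 5 log₁₀ d + 5 = 15.15 − 5·2.4437 + 5 = 7.932
M − M_☉ = 7.932 − 4.83 = 3.102
L/L_☉ = 10^(−0.4 × 3.102) = 0.05746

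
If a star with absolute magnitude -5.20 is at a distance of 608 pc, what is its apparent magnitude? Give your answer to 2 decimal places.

m ≈ 3.72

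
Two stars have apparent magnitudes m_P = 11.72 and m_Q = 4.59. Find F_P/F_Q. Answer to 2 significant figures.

F_P/F_Q ≈ 1.4×10^-3

Δm = 11.72 − (4.59) = 7.13
Flux ratio = 10^(−0.4 Δm) = 10^(−0.4 × 7.13) = 10^-2.852 = 1.406×10^-3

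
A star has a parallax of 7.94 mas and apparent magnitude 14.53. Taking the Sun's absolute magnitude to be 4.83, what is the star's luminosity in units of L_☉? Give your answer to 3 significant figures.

d = 1/p = 1000/7.94 mas = 125.9 pc
M = m − 5 log₁₀ d + 5 = 14.53 − 5·2.1002 + 5 = 9.029
M − M_☉ = 9.029 − 4.83 = 4.199
L/L_☉ = 10^(−0.4 × 4.199) = 0.02091

L/L_☉ ≈ 0.0209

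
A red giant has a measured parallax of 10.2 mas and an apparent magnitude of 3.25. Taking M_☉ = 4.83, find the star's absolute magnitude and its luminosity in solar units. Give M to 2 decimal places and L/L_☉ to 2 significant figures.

M ≈ -1.71; L/L_☉ ≈ 410

d = 1/p = 1000/10.2 mas = 98.04 pc
M = m − 5 log₁₀ d + 5 = 3.25 − 5·1.9914 + 5 = -1.707
M − M_☉ = -1.707 − 4.83 = -6.537
L/L_☉ = 10^(−0.4 × -6.537) = 411.9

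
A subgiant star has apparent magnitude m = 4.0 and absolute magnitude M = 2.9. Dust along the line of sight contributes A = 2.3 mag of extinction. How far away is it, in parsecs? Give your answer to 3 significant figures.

d ≈ 5.75 pc

m − M = 5 log₁₀(d/10 pc) + A  ⇒  4.0 − (2.9) − 2.3 = 5 log₁₀(d/10)
-1.200 = 5 log₁₀(d/10)
log₁₀ d = (m − M − A)/5 + 1 = 0.7600
d = 10^0.7600 = 5.754 pc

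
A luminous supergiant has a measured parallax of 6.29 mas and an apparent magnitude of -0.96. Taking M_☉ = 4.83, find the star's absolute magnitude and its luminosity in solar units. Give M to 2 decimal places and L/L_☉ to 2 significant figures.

d = 1/p = 1000/6.29 mas = 159.0 pc
M = m − 5 log₁₀ d + 5 = -0.96 − 5·2.2013 + 5 = -6.967
M − M_☉ = -6.967 − 4.83 = -11.797
L/L_☉ = 10^(−0.4 × -11.797) = 52320

M ≈ -6.97; L/L_☉ ≈ 52000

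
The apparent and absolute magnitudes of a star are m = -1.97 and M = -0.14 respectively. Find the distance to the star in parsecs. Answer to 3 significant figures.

d ≈ 4.31 pc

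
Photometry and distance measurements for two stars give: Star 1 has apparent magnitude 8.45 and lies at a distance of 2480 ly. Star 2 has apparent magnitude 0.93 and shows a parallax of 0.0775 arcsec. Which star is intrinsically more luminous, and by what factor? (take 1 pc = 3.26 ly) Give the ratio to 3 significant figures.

Star 1 is more luminous, by a factor of 3.41.

Star 1: d = 2480 ly / 3.26 = 760.7 pc
Star 1: M = m − 5 log₁₀ d + 5 = 8.45 − 5·2.8812 + 5 = -0.956
Star 2: d = 1/p = 1/0.0775″ = 12.90 pc
Star 2: M = m − 5 log₁₀ d + 5 = 0.93 − 5·1.1107 + 5 = 0.377
ΔM = M_1 − M_2 = -0.956 − (0.377) = -1.333; smaller M is more luminous → Star 1.
L ratio = 10^(0.4 |ΔM|) = 10^0.533 = 3.412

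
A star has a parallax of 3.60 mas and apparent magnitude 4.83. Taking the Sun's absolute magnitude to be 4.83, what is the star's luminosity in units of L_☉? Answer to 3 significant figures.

L/L_☉ ≈ 772

d = 1/p = 1000/3.60 mas = 277.8 pc
M = m − 5 log₁₀ d + 5 = 4.83 − 5·2.4437 + 5 = -2.388
M − M_☉ = -2.388 − 4.83 = -7.218
L/L_☉ = 10^(−0.4 × -7.218) = 771.6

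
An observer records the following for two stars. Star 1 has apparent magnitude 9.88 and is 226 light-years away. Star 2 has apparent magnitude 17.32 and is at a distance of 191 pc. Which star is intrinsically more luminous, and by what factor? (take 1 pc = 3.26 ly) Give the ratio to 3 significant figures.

Star 1: d = 226 ly / 3.26 = 69.33 pc
Star 1: M = m − 5 log₁₀ d + 5 = 9.88 − 5·1.8409 + 5 = 5.676
Star 2: M = m − 5 log₁₀ d + 5 = 17.32 − 5·2.2810 + 5 = 10.915
ΔM = M_1 − M_2 = 5.676 − (10.915) = -5.239; smaller M is more luminous → Star 1.
L ratio = 10^(0.4 |ΔM|) = 10^2.096 = 124.7

Star 1 is more luminous, by a factor of 125.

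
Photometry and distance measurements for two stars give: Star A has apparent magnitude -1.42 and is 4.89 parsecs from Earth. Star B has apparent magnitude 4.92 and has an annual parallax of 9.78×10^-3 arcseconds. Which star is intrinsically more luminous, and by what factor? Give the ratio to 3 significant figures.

Star B is more luminous, by a factor of 1.27.

Star A: M = m − 5 log₁₀ d + 5 = -1.42 − 5·0.6893 + 5 = 0.133
Star B: d = 1/p = 1/9.78×10^-3″ = 102.2 pc
Star B: M = m − 5 log₁₀ d + 5 = 4.92 − 5·2.0097 + 5 = -0.128
ΔM = M_A − M_B = 0.133 − (-0.128) = 0.262; smaller M is more luminous → Star B.
L ratio = 10^(0.4 |ΔM|) = 10^0.105 = 1.273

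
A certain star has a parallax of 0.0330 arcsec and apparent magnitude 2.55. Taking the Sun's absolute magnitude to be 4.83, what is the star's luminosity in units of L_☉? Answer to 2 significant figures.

d = 1/p = 1/0.0330″ = 30.30 pc
M = m − 5 log₁₀ d + 5 = 2.55 − 5·1.4815 + 5 = 0.143
M − M_☉ = 0.143 − 4.83 = -4.687
L/L_☉ = 10^(−0.4 × -4.687) = 74.98

L/L_☉ ≈ 75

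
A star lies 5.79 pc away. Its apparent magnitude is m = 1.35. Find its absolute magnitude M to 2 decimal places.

M ≈ 2.54

5 log₁₀(d/10 pc) = 5 log₁₀(5.790) − 5 = -1.187
M = m − 5 log₁₀(d/10) = 1.35 + 1.187 = 2.537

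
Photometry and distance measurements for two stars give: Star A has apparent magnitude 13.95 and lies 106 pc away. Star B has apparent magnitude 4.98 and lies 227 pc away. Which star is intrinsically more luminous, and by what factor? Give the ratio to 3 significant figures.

Star B is more luminous, by a factor of 17800.

Star A: M = m − 5 log₁₀ d + 5 = 13.95 − 5·2.0253 + 5 = 8.823
Star B: M = m − 5 log₁₀ d + 5 = 4.98 − 5·2.3560 + 5 = -1.800
ΔM = M_A − M_B = 8.823 − (-1.800) = 10.624; smaller M is more luminous → Star B.
L ratio = 10^(0.4 |ΔM|) = 10^4.249 = 17760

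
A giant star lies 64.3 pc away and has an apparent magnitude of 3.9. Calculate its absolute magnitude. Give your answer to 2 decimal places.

M ≈ -0.14

5 log₁₀(d/10 pc) = 5 log₁₀(64.30) − 5 = 4.041
M = m − 5 log₁₀(d/10) = 3.9 − 4.041 = -0.141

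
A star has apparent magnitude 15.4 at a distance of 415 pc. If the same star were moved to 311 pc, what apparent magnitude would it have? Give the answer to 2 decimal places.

m ≈ 14.77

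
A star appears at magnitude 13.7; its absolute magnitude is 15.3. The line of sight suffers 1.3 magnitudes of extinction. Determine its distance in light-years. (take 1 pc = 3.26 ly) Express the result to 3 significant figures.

d ≈ 8.57 ly

m − M = 5 log₁₀(d/10 pc) + A  ⇒  13.7 − (15.3) − 1.3 = 5 log₁₀(d/10)
-2.900 = 5 log₁₀(d/10)
log₁₀ d = (m − M − A)/5 + 1 = 0.4200
d = 10^0.4200 = 2.630 pc
= 8.575 ly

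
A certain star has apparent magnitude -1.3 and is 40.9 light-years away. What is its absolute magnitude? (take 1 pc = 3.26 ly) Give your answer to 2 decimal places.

d = 40.9 ly / 3.26 = 12.55 pc
5 log₁₀(d/10 pc) = 5 log₁₀(12.55) − 5 = 0.493
M = m − 5 log₁₀(d/10) = -1.3 − 0.493 = -1.793

M ≈ -1.79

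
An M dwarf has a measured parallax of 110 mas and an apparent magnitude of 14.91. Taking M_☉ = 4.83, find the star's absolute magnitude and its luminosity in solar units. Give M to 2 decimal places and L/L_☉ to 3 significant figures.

M ≈ 15.12; L/L_☉ ≈ 7.68×10^-5

d = 1/p = 1000/110 mas = 9.091 pc
M = m − 5 log₁₀ d + 5 = 14.91 − 5·0.9586 + 5 = 15.117
M − M_☉ = 15.117 − 4.83 = 10.287
L/L_☉ = 10^(−0.4 × 10.287) = 7.677×10^-5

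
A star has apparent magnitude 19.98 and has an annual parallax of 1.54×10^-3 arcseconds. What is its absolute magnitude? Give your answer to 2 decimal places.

d = 1/p = 1/1.54×10^-3″ = 649.4 pc
5 log₁₀(d/10 pc) = 5 log₁₀(649.4) − 5 = 9.062
M = m − 5 log₁₀(d/10) = 19.98 − 9.062 = 10.918

M ≈ 10.92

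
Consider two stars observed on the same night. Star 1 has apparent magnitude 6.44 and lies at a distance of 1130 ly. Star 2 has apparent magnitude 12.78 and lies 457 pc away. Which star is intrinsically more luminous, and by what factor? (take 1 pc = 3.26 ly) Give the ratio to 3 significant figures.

Star 1: d = 1130 ly / 3.26 = 346.6 pc
Star 1: M = m − 5 log₁₀ d + 5 = 6.44 − 5·2.5399 + 5 = -1.259
Star 2: M = m − 5 log₁₀ d + 5 = 12.78 − 5·2.6599 + 5 = 4.480
ΔM = M_1 − M_2 = -1.259 − (4.480) = -5.740; smaller M is more luminous → Star 1.
L ratio = 10^(0.4 |ΔM|) = 10^2.296 = 197.6

Star 1 is more luminous, by a factor of 198.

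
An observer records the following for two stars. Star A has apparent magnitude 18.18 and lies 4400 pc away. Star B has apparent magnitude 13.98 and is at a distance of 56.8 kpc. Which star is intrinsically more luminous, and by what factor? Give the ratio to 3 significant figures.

Star A: M = m − 5 log₁₀ d + 5 = 18.18 − 5·3.6435 + 5 = 4.963
Star B: d = 56.8 kpc = 56800 pc
Star B: M = m − 5 log₁₀ d + 5 = 13.98 − 5·4.7543 + 5 = -4.792
ΔM = M_A − M_B = 4.963 − (-4.792) = 9.754; smaller M is more luminous → Star B.
L ratio = 10^(0.4 |ΔM|) = 10^3.902 = 7976

Star B is more luminous, by a factor of 7980.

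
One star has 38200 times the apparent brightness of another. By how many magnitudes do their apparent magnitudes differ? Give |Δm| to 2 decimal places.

Pogson: Δm = −2.5 log₁₀(ratio) = −2.5 log₁₀(38200) = −2.5 × 4.5821 = -11.455

|Δm| ≈ 11.46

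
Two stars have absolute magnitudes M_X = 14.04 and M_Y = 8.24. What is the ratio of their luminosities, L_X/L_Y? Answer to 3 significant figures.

L_X/L_Y ≈ 4.79×10^-3

ΔM = M_X − M_Y = 5.80
L_X/L_Y = 10^(−0.4 ΔM) = 10^-2.320 = 4.786×10^-3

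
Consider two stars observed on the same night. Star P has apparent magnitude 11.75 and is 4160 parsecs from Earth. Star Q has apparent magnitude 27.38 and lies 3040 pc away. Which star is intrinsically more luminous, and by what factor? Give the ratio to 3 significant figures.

Star P: M = m − 5 log₁₀ d + 5 = 11.75 − 5·3.6191 + 5 = -1.345
Star Q: M = m − 5 log₁₀ d + 5 = 27.38 − 5·3.4829 + 5 = 14.966
ΔM = M_P − M_Q = -1.345 − (14.966) = -16.311; smaller M is more luminous → Star P.
L ratio = 10^(0.4 |ΔM|) = 10^6.524 = 3.345×10^6

Star P is more luminous, by a factor of 3.35×10^6.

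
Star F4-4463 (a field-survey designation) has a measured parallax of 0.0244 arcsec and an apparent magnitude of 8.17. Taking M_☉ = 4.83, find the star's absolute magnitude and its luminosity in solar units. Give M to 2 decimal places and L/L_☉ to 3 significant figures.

d = 1/p = 1/0.0244″ = 40.98 pc
M = m − 5 log₁₀ d + 5 = 8.17 − 5·1.6126 + 5 = 5.107
M − M_☉ = 5.107 − 4.83 = 0.277
L/L_☉ = 10^(−0.4 × 0.277) = 0.7749

M ≈ 5.11; L/L_☉ ≈ 0.775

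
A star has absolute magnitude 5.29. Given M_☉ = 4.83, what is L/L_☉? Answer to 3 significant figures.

M − M_☉ = 5.29 − 4.83 = 0.460
L/L_☉ = 10^(−0.4 (M − M_☉)) = 10^-0.184 = 0.6546

L/L_☉ ≈ 0.655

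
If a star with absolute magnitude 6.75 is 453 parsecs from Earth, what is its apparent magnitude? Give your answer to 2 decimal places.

m ≈ 15.03

m = M + 5 log₁₀ d − 5 = 6.75 + 5·2.6561 − 5 = 15.030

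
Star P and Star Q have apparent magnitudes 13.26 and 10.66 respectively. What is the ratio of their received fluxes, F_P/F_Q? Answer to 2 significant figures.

F_P/F_Q ≈ 0.091

Magnitude difference = 2.60
Flux ratio = 10^(−0.4 Δm) = 10^(−0.4 × 2.60) = 10^-1.040 = 0.09120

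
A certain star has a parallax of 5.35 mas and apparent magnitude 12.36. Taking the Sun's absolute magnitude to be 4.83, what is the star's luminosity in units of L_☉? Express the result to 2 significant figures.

L/L_☉ ≈ 0.34

d = 1/p = 1000/5.35 mas = 186.9 pc
M = m − 5 log₁₀ d + 5 = 12.36 − 5·2.2716 + 5 = 6.002
M − M_☉ = 6.002 − 4.83 = 1.172
L/L_☉ = 10^(−0.4 × 1.172) = 0.3399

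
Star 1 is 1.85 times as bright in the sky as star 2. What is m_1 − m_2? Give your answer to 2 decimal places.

m_1 − m_2 ≈ -0.67

Pogson: Δm = −2.5 log₁₀(ratio) = −2.5 log₁₀(1.85) = −2.5 × 0.2672 = -0.668
Star 1 is brighter, so it has the smaller magnitude: the difference is negative.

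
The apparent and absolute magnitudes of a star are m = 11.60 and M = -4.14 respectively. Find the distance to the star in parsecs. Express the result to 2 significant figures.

μ = m − M = 15.740
m − M = 5 log₁₀ d − 5
log₁₀ d = (m − M)/5 + 1 = 4.1480
d = 10^4.1480 = 14060 pc

d ≈ 14000 pc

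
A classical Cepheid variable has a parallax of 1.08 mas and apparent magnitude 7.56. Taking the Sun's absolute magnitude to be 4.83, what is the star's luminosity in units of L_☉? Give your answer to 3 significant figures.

d = 1/p = 1000/1.08 mas = 925.9 pc
M = m − 5 log₁₀ d + 5 = 7.56 − 5·2.9666 + 5 = -2.273
M − M_☉ = -2.273 − 4.83 = -7.103
L/L_☉ = 10^(−0.4 × -7.103) = 693.7

L/L_☉ ≈ 694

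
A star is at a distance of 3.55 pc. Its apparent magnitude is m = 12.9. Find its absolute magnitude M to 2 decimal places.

M ≈ 15.15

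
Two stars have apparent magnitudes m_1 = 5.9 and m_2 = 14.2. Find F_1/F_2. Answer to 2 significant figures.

Δm = 5.9 − (14.2) = -8.3
Flux ratio = 10^(−0.4 Δm) = 10^(−0.4 × -8.3) = 10^3.320 = 2089

F_1/F_2 ≈ 2100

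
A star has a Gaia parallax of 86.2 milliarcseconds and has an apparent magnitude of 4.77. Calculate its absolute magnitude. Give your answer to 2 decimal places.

p = 86.2 mas = 0.0862″ → d = 1/p = 11.60 pc
5 log₁₀(d/10 pc) = 5 log₁₀(11.60) − 5 = 0.322
M = m − 5 log₁₀(d/10) = 4.77 − 0.322 = 4.448

M ≈ 4.45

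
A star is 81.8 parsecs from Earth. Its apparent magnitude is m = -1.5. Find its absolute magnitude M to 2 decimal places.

M ≈ -6.06

5 log₁₀(d/10 pc) = 5 log₁₀(81.80) − 5 = 4.564
M = m − 5 log₁₀(d/10) = -1.5 − 4.564 = -6.064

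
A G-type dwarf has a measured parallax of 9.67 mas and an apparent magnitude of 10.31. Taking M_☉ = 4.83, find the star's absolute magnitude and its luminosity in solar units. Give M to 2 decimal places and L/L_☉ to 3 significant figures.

M ≈ 5.24; L/L_☉ ≈ 0.687

d = 1/p = 1000/9.67 mas = 103.4 pc
M = m − 5 log₁₀ d + 5 = 10.31 − 5·2.0146 + 5 = 5.237
M − M_☉ = 5.237 − 4.83 = 0.407
L/L_☉ = 10^(−0.4 × 0.407) = 0.6873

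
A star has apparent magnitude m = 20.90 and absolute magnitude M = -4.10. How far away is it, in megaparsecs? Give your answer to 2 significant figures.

d ≈ 1.0 Mpc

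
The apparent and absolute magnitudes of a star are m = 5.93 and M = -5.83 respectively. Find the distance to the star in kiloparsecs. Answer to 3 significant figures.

Distance modulus: m − M = 5.93 − (-5.83) = 11.760
m − M = 5 log₁₀ d − 5
log₁₀ d = (m − M)/5 + 1 = 3.3520
d = 10^3.3520 = 2249 pc
= 2.249 kpc

d ≈ 2.25 kpc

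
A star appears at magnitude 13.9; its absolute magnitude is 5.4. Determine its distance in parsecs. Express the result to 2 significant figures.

d ≈ 500 pc

Distance modulus: m − M = 13.9 − (5.4) = 8.500
m − M = 5 log₁₀ d − 5
log₁₀ d = (m − M)/5 + 1 = 2.7000
d = 10^2.7000 = 501.2 pc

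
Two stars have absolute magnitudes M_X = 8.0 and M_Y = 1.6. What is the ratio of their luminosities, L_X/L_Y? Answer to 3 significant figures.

ΔM = M_X − M_Y = 6.4
L_X/L_Y = 10^(−0.4 ΔM) = 10^-2.560 = 2.754×10^-3

L_X/L_Y ≈ 2.75×10^-3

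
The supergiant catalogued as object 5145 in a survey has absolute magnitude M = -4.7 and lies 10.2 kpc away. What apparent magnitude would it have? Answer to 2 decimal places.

d = 10.2 kpc = 10200 pc
m = M + 5 log₁₀ d − 5 = -4.7 + 5·4.0086 − 5 = 10.343

m ≈ 10.34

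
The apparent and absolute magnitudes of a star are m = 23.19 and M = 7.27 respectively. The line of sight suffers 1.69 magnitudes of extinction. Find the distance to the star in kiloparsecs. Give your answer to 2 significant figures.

d ≈ 7.0 kpc

m − M = 5 log₁₀(d/10 pc) + A  ⇒  23.19 − (7.27) − 1.69 = 5 log₁₀(d/10)
14.230 = 5 log₁₀(d/10)
log₁₀ d = (m − M − A)/5 + 1 = 3.8460
d = 10^3.8460 = 7015 pc
= 7.015 kpc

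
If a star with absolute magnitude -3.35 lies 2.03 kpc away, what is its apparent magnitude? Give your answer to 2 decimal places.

m ≈ 8.19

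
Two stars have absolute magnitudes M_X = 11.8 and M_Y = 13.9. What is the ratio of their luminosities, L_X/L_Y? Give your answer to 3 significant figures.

L_X/L_Y ≈ 6.92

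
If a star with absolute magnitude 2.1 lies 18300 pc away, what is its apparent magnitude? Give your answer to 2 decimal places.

m ≈ 18.41

m = M + 5 log₁₀ d − 5 = 2.1 + 5·4.2625 − 5 = 18.412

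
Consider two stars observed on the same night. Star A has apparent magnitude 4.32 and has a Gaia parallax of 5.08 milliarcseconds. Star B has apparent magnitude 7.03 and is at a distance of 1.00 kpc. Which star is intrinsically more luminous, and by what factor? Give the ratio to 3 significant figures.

Star B is more luminous, by a factor of 2.13.

Star A: p = 5.08 mas = 5.08×10^-3″ → d = 1/p = 196.9 pc
Star A: M = m − 5 log₁₀ d + 5 = 4.32 − 5·2.2941 + 5 = -2.151
Star B: d = 1.00 kpc = 1000 pc
Star B: M = m − 5 log₁₀ d + 5 = 7.03 − 5·3.0000 + 5 = -2.970
ΔM = M_A − M_B = -2.151 − (-2.970) = 0.819; smaller M is more luminous → Star B.
L ratio = 10^(0.4 |ΔM|) = 10^0.328 = 2.127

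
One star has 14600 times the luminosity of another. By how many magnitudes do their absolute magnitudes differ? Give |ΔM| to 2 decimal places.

Pogson: ΔM = −2.5 log₁₀(ratio) = −2.5 log₁₀(14600) = −2.5 × 4.1644 = -10.411

|ΔM| ≈ 10.41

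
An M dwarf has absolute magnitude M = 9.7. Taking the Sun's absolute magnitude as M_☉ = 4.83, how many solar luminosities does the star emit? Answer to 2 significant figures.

M − M_☉ = 9.7 − 4.83 = 4.870
L/L_☉ = 10^(−0.4 (M − M_☉)) = 10^-1.948 = 0.01127

L/L_☉ ≈ 0.011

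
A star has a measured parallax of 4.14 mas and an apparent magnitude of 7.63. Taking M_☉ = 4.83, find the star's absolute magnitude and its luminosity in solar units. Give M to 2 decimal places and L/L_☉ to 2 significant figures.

d = 1/p = 1000/4.14 mas = 241.5 pc
M = m − 5 log₁₀ d + 5 = 7.63 − 5·2.3830 + 5 = 0.715
M − M_☉ = 0.715 − 4.83 = -4.115
L/L_☉ = 10^(−0.4 × -4.115) = 44.26

M ≈ 0.72; L/L_☉ ≈ 44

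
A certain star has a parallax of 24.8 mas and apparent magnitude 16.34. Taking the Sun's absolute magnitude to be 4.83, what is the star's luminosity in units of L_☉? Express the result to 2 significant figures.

L/L_☉ ≈ 4.0×10^-4

d = 1/p = 1000/24.8 mas = 40.32 pc
M = m − 5 log₁₀ d + 5 = 16.34 − 5·1.6055 + 5 = 13.312
M − M_☉ = 13.312 − 4.83 = 8.482
L/L_☉ = 10^(−0.4 × 8.482) = 4.047×10^-4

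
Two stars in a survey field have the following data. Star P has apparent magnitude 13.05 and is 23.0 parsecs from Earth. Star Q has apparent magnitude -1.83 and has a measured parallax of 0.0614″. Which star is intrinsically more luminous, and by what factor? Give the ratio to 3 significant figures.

Star P: M = m − 5 log₁₀ d + 5 = 13.05 − 5·1.3617 + 5 = 11.241
Star Q: d = 1/p = 1/0.0614″ = 16.29 pc
Star Q: M = m − 5 log₁₀ d + 5 = -1.83 − 5·1.2118 + 5 = -2.889
ΔM = M_P − M_Q = 11.241 − (-2.889) = 14.131; smaller M is more luminous → Star Q.
L ratio = 10^(0.4 |ΔM|) = 10^5.652 = 449000

Star Q is more luminous, by a factor of 449000.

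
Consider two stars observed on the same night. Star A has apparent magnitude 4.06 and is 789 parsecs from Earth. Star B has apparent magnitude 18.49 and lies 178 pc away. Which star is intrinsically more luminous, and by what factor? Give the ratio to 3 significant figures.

Star A is more luminous, by a factor of 1.16×10^7.

Star A: M = m − 5 log₁₀ d + 5 = 4.06 − 5·2.8971 + 5 = -5.425
Star B: M = m − 5 log₁₀ d + 5 = 18.49 − 5·2.2504 + 5 = 12.238
ΔM = M_A − M_B = -5.425 − (12.238) = -17.663; smaller M is more luminous → Star A.
L ratio = 10^(0.4 |ΔM|) = 10^7.065 = 1.162×10^7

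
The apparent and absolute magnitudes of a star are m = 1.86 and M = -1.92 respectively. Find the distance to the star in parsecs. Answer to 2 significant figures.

d ≈ 57 pc

μ = m − M = 3.780
m − M = 5 log₁₀ d − 5
log₁₀ d = (m − M)/5 + 1 = 1.7560
d = 10^1.7560 = 57.02 pc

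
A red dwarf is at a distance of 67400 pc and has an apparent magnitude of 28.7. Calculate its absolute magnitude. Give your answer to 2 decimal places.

M ≈ 9.56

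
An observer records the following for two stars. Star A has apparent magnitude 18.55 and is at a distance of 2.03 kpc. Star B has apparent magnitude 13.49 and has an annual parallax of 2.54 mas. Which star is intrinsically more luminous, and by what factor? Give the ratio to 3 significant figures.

Star B is more luminous, by a factor of 3.98.

Star A: d = 2.03 kpc = 2030 pc
Star A: M = m − 5 log₁₀ d + 5 = 18.55 − 5·3.3075 + 5 = 7.013
Star B: p = 2.54 mas = 2.54×10^-3″ → d = 1/p = 393.7 pc
Star B: M = m − 5 log₁₀ d + 5 = 13.49 − 5·2.5952 + 5 = 5.514
ΔM = M_A − M_B = 7.013 − (5.514) = 1.498; smaller M is more luminous → Star B.
L ratio = 10^(0.4 |ΔM|) = 10^0.599 = 3.975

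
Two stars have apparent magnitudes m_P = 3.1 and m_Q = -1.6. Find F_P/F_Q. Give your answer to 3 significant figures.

Magnitude difference = 4.7
Flux ratio = 10^(−0.4 Δm) = 10^(−0.4 × 4.7) = 10^-1.880 = 0.01318

F_P/F_Q ≈ 0.0132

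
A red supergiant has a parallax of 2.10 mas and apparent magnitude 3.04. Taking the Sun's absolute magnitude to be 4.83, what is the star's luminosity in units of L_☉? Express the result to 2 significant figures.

d = 1/p = 1000/2.10 mas = 476.2 pc
M = m − 5 log₁₀ d + 5 = 3.04 − 5·2.6778 + 5 = -5.349
M − M_☉ = -5.349 − 4.83 = -10.179
L/L_☉ = 10^(−0.4 × -10.179) = 11790

L/L_☉ ≈ 12000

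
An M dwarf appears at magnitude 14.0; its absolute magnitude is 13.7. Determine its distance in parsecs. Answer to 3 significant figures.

Distance modulus: m − M = 14.0 − (13.7) = 0.300
m − M = 5 log₁₀ d − 5
log₁₀ d = (m − M)/5 + 1 = 1.0600
d = 10^1.0600 = 11.48 pc

d ≈ 11.5 pc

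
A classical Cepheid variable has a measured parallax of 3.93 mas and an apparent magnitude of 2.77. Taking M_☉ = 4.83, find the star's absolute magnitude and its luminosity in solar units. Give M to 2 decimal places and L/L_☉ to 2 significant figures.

d = 1/p = 1000/3.93 mas = 254.5 pc
M = m − 5 log₁₀ d + 5 = 2.77 − 5·2.4056 + 5 = -4.258
M − M_☉ = -4.258 − 4.83 = -9.088
L/L_☉ = 10^(−0.4 × -9.088) = 4317

M ≈ -4.26; L/L_☉ ≈ 4300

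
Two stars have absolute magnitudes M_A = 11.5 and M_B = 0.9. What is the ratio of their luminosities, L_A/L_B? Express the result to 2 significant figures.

L_A/L_B ≈ 5.8×10^-5

ΔM = M_A − M_B = 10.6
L_A/L_B = 10^(−0.4 ΔM) = 10^-4.240 = 5.754×10^-5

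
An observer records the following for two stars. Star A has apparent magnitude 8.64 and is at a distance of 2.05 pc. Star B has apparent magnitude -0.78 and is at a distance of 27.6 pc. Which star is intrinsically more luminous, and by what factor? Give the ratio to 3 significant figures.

Star B is more luminous, by a factor of 1.06×10^6.

Star A: M = m − 5 log₁₀ d + 5 = 8.64 − 5·0.3118 + 5 = 12.081
Star B: M = m − 5 log₁₀ d + 5 = -0.78 − 5·1.4409 + 5 = -2.985
ΔM = M_A − M_B = 12.081 − (-2.985) = 15.066; smaller M is more luminous → Star B.
L ratio = 10^(0.4 |ΔM|) = 10^6.026 = 1.062×10^6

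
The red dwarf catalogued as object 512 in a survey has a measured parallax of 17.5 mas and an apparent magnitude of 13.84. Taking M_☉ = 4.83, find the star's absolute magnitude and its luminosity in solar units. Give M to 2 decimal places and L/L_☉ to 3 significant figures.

d = 1/p = 1000/17.5 mas = 57.14 pc
M = m − 5 log₁₀ d + 5 = 13.84 − 5·1.7570 + 5 = 10.055
M − M_☉ = 10.055 − 4.83 = 5.225
L/L_☉ = 10^(−0.4 × 5.225) = 8.127×10^-3

M ≈ 10.06; L/L_☉ ≈ 8.13×10^-3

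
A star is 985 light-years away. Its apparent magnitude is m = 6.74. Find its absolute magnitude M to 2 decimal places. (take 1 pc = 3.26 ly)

M ≈ -0.66

d = 985 ly / 3.26 = 302.1 pc
5 log₁₀(d/10 pc) = 5 log₁₀(302.1) − 5 = 7.401
M = m − 5 log₁₀(d/10) = 6.74 − 7.401 = -0.661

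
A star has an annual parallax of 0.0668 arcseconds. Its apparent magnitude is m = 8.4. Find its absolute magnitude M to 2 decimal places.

M ≈ 7.52

d = 1/p = 1/0.0668″ = 14.97 pc
5 log₁₀(d/10 pc) = 5 log₁₀(14.97) − 5 = 0.876
M = m − 5 log₁₀(d/10) = 8.4 − 0.876 = 7.524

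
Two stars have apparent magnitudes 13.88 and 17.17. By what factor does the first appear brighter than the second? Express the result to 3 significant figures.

20.7

Magnitude difference = -3.29
Flux ratio = 10^(−0.4 Δm) = 10^(−0.4 × -3.29) = 10^1.316 = 20.70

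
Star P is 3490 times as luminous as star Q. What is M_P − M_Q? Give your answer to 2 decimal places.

M_P − M_Q ≈ -8.86

Pogson: ΔM = −2.5 log₁₀(ratio) = −2.5 log₁₀(3490) = −2.5 × 3.5428 = -8.857
Star P is brighter, so it has the smaller magnitude: the difference is negative.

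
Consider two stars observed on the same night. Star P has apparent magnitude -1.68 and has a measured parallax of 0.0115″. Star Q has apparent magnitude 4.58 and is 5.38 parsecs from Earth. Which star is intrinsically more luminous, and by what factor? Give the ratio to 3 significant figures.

Star P is more luminous, by a factor of 83400.

Star P: d = 1/p = 1/0.0115″ = 86.96 pc
Star P: M = m − 5 log₁₀ d + 5 = -1.68 − 5·1.9393 + 5 = -6.377
Star Q: M = m − 5 log₁₀ d + 5 = 4.58 − 5·0.7308 + 5 = 5.926
ΔM = M_P − M_Q = -6.377 − (5.926) = -12.303; smaller M is more luminous → Star P.
L ratio = 10^(0.4 |ΔM|) = 10^4.921 = 83380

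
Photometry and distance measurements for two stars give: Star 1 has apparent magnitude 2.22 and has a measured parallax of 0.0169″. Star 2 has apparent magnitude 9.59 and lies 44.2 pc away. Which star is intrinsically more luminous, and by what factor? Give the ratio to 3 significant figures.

Star 1: d = 1/p = 1/0.0169″ = 59.17 pc
Star 1: M = m − 5 log₁₀ d + 5 = 2.22 − 5·1.7721 + 5 = -1.641
Star 2: M = m − 5 log₁₀ d + 5 = 9.59 − 5·1.6454 + 5 = 6.363
ΔM = M_1 − M_2 = -1.641 − (6.363) = -8.003; smaller M is more luminous → Star 1.
L ratio = 10^(0.4 |ΔM|) = 10^3.201 = 1590

Star 1 is more luminous, by a factor of 1590.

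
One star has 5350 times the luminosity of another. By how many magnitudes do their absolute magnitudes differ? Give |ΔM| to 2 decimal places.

|ΔM| ≈ 9.32

Pogson: ΔM = −2.5 log₁₀(ratio) = −2.5 log₁₀(5350) = −2.5 × 3.7284 = -9.321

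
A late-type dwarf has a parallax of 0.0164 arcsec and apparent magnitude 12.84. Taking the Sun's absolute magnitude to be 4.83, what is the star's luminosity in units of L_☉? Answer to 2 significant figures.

d = 1/p = 1/0.0164″ = 60.98 pc
M = m − 5 log₁₀ d + 5 = 12.84 − 5·1.7852 + 5 = 8.914
M − M_☉ = 8.914 − 4.83 = 4.084
L/L_☉ = 10^(−0.4 × 4.084) = 0.02324

L/L_☉ ≈ 0.023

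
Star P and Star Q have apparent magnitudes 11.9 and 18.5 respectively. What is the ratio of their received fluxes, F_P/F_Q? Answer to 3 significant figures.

Δm = 11.9 − (18.5) = -6.6
Flux ratio = 10^(−0.4 Δm) = 10^(−0.4 × -6.6) = 10^2.640 = 436.5

F_P/F_Q ≈ 437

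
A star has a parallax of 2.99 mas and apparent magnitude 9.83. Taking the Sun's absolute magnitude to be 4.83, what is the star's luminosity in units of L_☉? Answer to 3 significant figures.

d = 1/p = 1000/2.99 mas = 334.4 pc
M = m − 5 log₁₀ d + 5 = 9.83 − 5·2.5243 + 5 = 2.208
M − M_☉ = 2.208 − 4.83 = -2.622
L/L_☉ = 10^(−0.4 × -2.622) = 11.19

L/L_☉ ≈ 11.2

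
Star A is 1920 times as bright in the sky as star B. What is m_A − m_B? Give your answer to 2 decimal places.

m_A − m_B ≈ -8.21

Pogson: Δm = −2.5 log₁₀(ratio) = −2.5 log₁₀(1920) = −2.5 × 3.2833 = -8.208
Star A is brighter, so it has the smaller magnitude: the difference is negative.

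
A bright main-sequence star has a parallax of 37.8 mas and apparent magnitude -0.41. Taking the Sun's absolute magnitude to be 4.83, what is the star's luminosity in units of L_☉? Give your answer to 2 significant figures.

L/L_☉ ≈ 870

d = 1/p = 1000/37.8 mas = 26.46 pc
M = m − 5 log₁₀ d + 5 = -0.41 − 5·1.4225 + 5 = -2.523
M − M_☉ = -2.523 − 4.83 = -7.353
L/L_☉ = 10^(−0.4 × -7.353) = 873.0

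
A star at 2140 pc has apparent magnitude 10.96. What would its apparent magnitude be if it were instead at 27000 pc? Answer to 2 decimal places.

Flux ∝ 1/d², so Δm = 5 log₁₀(d₂/d₁) = 5 log₁₀(27000/2140) = 5.505
m₂ = m₁ + Δm = 10.96 + (5.505) = 16.465

m ≈ 16.46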